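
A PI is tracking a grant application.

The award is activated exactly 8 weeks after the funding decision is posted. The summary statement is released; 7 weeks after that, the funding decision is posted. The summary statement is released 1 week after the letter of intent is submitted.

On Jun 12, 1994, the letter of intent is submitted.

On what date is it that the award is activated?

The letter of intent is submitted: Jun 12, 1994.
The summary statement is released: Jun 12, 1994 + 1 week = Jun 19, 1994.
The funding decision is posted: Jun 19, 1994 + 7 weeks = Aug 7, 1994.
The award is activated: Aug 7, 1994 + 8 weeks = Oct 2, 1994.

Oct 2, 1994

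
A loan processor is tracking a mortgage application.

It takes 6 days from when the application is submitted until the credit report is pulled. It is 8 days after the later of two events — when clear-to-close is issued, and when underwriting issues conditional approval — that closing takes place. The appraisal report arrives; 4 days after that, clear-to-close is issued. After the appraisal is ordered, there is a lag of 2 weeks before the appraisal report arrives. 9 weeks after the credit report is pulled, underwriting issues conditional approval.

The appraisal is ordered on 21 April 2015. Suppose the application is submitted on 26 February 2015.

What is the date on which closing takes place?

The appraisal is ordered: Apr 21, 2015.
The appraisal report arrives: Apr 21, 2015 + 2 weeks = May 5, 2015.
Clear-to-close is issued: May 5, 2015 + 4 days = May 9, 2015.
The application is submitted: Feb 26, 2015.
The credit report is pulled: Feb 26, 2015 + 6 days = Mar 4, 2015.
Underwriting issues conditional approval: Mar 4, 2015 + 9 weeks = May 6, 2015.
Both prerequisites met — clear-to-close is issued (May 9, 2015), underwriting issues conditional approval (May 6, 2015); the later is May 9, 2015.
Closing takes place: May 9, 2015 + 8 days = May 17, 2015.

17 May 2015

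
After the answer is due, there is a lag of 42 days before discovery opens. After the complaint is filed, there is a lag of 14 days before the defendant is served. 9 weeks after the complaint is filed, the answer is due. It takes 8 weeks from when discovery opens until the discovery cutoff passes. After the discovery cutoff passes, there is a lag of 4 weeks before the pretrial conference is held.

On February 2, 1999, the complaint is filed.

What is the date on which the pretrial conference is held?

August 10, 1999

The complaint is filed: Feb 2, 1999.
The answer is due: Feb 2, 1999 + 9 weeks = Apr 6, 1999.
Discovery opens: Apr 6, 1999 + 42 days = May 18, 1999.
The discovery cutoff passes: May 18, 1999 + 8 weeks = Jul 13, 1999.
The pretrial conference is held: Jul 13, 1999 + 4 weeks = Aug 10, 1999.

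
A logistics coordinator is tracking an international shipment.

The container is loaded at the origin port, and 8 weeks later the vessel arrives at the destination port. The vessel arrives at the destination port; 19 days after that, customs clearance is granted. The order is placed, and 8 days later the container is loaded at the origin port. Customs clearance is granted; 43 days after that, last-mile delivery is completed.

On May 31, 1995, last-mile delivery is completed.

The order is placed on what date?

January 25, 1995

Last-mile delivery is completed: May 31, 1995.
Customs clearance is granted: May 31, 1995 − 43 days = Apr 18, 1995.
The vessel arrives at the destination port: Apr 18, 1995 − 19 days = Mar 30, 1995.
The container is loaded at the origin port: Mar 30, 1995 − 8 weeks = Feb 2, 1995.
The order is placed: Feb 2, 1995 − 8 days = Jan 25, 1995.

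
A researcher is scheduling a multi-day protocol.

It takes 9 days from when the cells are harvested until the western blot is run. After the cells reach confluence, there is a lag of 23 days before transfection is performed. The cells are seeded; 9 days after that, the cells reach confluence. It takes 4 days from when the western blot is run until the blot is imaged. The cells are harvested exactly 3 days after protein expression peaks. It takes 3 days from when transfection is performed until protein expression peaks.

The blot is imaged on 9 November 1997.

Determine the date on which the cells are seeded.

The blot is imaged: Nov 9, 1997.
The western blot is run: Nov 9, 1997 − 4 days = Nov 5, 1997.
The cells are harvested: Nov 5, 1997 − 9 days = Oct 27, 1997.
Protein expression peaks: Oct 27, 1997 − 3 days = Oct 24, 1997.
Transfection is performed: Oct 24, 1997 − 3 days = Oct 21, 1997.
The cells reach confluence: Oct 21, 1997 − 23 days = Sep 28, 1997.
The cells are seeded: Sep 28, 1997 − 9 days = Sep 19, 1997.

19 September 1997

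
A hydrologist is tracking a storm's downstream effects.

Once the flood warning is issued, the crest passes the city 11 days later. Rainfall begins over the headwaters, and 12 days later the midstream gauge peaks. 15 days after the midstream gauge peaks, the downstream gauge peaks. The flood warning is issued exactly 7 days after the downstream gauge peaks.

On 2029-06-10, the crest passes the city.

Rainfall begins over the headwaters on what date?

2029-04-26

The crest passes the city: Jun 10, 2029.
The flood warning is issued: Jun 10, 2029 − 11 days = May 30, 2029.
The downstream gauge peaks: May 30, 2029 − 7 days = May 23, 2029.
The midstream gauge peaks: May 23, 2029 − 15 days = May 8, 2029.
Rainfall begins over the headwaters: May 8, 2029 − 12 days = Apr 26, 2029.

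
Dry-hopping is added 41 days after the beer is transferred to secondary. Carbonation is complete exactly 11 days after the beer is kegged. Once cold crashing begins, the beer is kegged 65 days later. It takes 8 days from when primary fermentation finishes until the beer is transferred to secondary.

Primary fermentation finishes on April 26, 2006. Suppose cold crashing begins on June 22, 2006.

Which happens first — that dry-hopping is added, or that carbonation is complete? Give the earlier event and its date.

Primary fermentation finishes: Apr 26, 2006.
The beer is transferred to secondary: Apr 26, 2006 + 8 days = May 4, 2006.
Dry-hopping is added: May 4, 2006 + 41 days = Jun 14, 2006.
Cold crashing begins: Jun 22, 2006.
The beer is kegged: Jun 22, 2006 + 65 days = Aug 26, 2006.
Carbonation is complete: Aug 26, 2006 + 11 days = Sep 6, 2006.
Comparing: dry-hopping is added on Jun 14, 2006 vs carbonation is complete on Sep 6, 2006. Earlier: dry-hopping is added.

Dry-hopping is added — June 14, 2006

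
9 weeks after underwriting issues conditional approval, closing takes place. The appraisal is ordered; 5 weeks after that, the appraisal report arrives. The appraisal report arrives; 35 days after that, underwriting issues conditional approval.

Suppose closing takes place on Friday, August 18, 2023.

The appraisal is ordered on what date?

Closing takes place: Aug 18, 2023.
Underwriting issues conditional approval: Aug 18, 2023 − 9 weeks = Jun 16, 2023.
The appraisal report arrives: Jun 16, 2023 − 35 days = May 12, 2023.
The appraisal is ordered: May 12, 2023 − 5 weeks = Apr 7, 2023.

Friday, April 7, 2023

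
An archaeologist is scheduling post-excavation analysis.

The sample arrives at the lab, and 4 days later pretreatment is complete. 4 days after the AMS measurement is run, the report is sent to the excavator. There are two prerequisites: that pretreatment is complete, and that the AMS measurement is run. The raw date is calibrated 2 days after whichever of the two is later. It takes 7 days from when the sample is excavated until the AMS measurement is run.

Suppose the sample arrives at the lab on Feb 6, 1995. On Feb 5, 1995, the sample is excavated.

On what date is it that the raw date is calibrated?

The sample arrives at the lab: Feb 6, 1995.
Pretreatment is complete: Feb 6, 1995 + 4 days = Feb 10, 1995.
The sample is excavated: Feb 5, 1995.
The AMS measurement is run: Feb 5, 1995 + 7 days = Feb 12, 1995.
Both prerequisites met — pretreatment is complete (Feb 10, 1995), the AMS measurement is run (Feb 12, 1995); the later is Feb 12, 1995.
The raw date is calibrated: Feb 12, 1995 + 2 days = Feb 14, 1995.

Feb 14, 1995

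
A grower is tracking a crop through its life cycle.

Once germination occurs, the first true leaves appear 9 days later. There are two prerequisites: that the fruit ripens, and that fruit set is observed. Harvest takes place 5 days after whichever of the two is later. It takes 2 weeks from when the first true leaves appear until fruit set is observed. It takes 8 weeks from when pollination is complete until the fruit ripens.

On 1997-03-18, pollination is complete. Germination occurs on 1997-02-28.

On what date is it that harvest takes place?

1997-05-18

Pollination is complete: Mar 18, 1997.
The fruit ripens: Mar 18, 1997 + 8 weeks = May 13, 1997.
Germination occurs: Feb 28, 1997.
The first true leaves appear: Feb 28, 1997 + 9 days = Mar 9, 1997.
Fruit set is observed: Mar 9, 1997 + 2 weeks = Mar 23, 1997.
Both prerequisites met — the fruit ripens (May 13, 1997), fruit set is observed (Mar 23, 1997); the later is May 13, 1997.
Harvest takes place: May 13, 1997 + 5 days = May 18, 1997.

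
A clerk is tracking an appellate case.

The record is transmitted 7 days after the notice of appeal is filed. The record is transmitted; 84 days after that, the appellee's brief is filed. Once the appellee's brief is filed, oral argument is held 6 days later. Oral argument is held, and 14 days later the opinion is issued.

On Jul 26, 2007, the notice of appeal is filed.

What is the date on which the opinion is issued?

Nov 14, 2007

The notice of appeal is filed: Jul 26, 2007.
The record is transmitted: Jul 26, 2007 + 7 days = Aug 2, 2007.
The appellee's brief is filed: Aug 2, 2007 + 84 days = Oct 25, 2007.
Oral argument is held: Oct 25, 2007 + 6 days = Oct 31, 2007.
The opinion is issued: Oct 31, 2007 + 14 days = Nov 14, 2007.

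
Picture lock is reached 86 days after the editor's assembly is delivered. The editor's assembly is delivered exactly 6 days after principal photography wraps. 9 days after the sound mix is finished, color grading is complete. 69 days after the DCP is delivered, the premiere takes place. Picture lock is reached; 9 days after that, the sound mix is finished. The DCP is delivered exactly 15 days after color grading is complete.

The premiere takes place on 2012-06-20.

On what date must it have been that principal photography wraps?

2011-12-09

The premiere takes place: Jun 20, 2012.
The DCP is delivered: Jun 20, 2012 − 69 days = Apr 12, 2012.
Color grading is complete: Apr 12, 2012 − 15 days = Mar 28, 2012.
The sound mix is finished: Mar 28, 2012 − 9 days = Mar 19, 2012.
Picture lock is reached: Mar 19, 2012 − 9 days = Mar 10, 2012.
The editor's assembly is delivered: Mar 10, 2012 − 86 days = Dec 15, 2011.
Principal photography wraps: Dec 15, 2011 − 6 days = Dec 9, 2011.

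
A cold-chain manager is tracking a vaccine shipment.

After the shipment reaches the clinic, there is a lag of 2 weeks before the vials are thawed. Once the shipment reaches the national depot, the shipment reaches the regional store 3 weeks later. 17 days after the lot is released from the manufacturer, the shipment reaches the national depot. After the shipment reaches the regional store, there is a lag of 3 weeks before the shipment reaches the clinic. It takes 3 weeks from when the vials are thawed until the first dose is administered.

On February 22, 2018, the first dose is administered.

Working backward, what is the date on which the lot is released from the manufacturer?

November 20, 2017

The first dose is administered: Feb 22, 2018.
The vials are thawed: Feb 22, 2018 − 3 weeks = Feb 1, 2018.
The shipment reaches the clinic: Feb 1, 2018 − 2 weeks = Jan 18, 2018.
The shipment reaches the regional store: Jan 18, 2018 − 3 weeks = Dec 28, 2017.
The shipment reaches the national depot: Dec 28, 2017 − 3 weeks = Dec 7, 2017.
The lot is released from the manufacturer: Dec 7, 2017 − 17 days = Nov 20, 2017.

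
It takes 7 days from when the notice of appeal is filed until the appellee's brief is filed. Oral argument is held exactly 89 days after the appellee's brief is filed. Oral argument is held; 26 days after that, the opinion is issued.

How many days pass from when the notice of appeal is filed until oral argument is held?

Causal path: the notice of appeal is filed → the appellee's brief is filed → oral argument is held.
Total delay along the path: 7 + 89 = 96 days.

96 days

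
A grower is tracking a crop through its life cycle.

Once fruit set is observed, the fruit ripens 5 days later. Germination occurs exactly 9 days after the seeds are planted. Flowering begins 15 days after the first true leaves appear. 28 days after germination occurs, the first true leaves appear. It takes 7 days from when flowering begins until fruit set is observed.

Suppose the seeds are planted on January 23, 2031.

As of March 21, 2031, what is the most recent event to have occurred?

Flowering begins

The seeds are planted: Jan 23, 2031.
Germination occurs: Jan 23, 2031 + 9 days = Feb 1, 2031.
The first true leaves appear: Feb 1, 2031 + 28 days = Mar 1, 2031.
Flowering begins: Mar 1, 2031 + 15 days = Mar 16, 2031.
Fruit set is observed: Mar 16, 2031 + 7 days = Mar 23, 2031.
The fruit ripens: Mar 23, 2031 + 5 days = Mar 28, 2031.
Mar 21, 2031 falls between when flowering begins (Mar 16, 2031) and when fruit set is observed (Mar 23, 2031).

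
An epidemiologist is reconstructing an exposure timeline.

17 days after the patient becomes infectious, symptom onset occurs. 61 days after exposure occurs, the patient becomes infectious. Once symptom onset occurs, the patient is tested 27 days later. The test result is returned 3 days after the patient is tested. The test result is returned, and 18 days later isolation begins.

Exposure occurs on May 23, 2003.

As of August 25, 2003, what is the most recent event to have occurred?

Symptom onset occurs

Exposure occurs: May 23, 2003.
The patient becomes infectious: May 23, 2003 + 61 days = Jul 23, 2003.
Symptom onset occurs: Jul 23, 2003 + 17 days = Aug 9, 2003.
The patient is tested: Aug 9, 2003 + 27 days = Sep 5, 2003.
The test result is returned: Sep 5, 2003 + 3 days = Sep 8, 2003.
Isolation begins: Sep 8, 2003 + 18 days = Sep 26, 2003.
Aug 25, 2003 falls between when symptom onset occurs (Aug 9, 2003) and when the patient is tested (Sep 5, 2003).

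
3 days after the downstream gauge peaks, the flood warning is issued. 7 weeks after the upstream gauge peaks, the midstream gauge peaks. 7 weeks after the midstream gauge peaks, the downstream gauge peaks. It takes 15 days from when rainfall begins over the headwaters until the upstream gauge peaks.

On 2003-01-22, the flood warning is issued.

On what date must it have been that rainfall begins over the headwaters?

2002-09-28

The flood warning is issued: Jan 22, 2003.
The downstream gauge peaks: Jan 22, 2003 − 3 days = Jan 19, 2003.
The midstream gauge peaks: Jan 19, 2003 − 7 weeks = Dec 1, 2002.
The upstream gauge peaks: Dec 1, 2002 − 7 weeks = Oct 13, 2002.
Rainfall begins over the headwaters: Oct 13, 2002 − 15 days = Sep 28, 2002.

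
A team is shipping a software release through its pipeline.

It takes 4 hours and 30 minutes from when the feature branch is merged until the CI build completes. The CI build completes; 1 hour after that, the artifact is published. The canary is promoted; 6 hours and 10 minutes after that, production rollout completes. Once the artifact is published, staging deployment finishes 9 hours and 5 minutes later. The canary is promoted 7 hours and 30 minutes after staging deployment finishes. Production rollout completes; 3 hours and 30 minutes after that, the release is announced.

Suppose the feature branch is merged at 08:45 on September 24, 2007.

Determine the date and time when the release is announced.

16:30 on September 25, 2007

The feature branch is merged: 08:45 Sep 24, 2007.
The CI build completes: 08:45 Sep 24, 2007 + 4h30m = 13:15 Sep 24, 2007.
The artifact is published: 13:15 Sep 24, 2007 + 1h = 14:15 Sep 24, 2007.
Staging deployment finishes: 14:15 Sep 24, 2007 + 9h05m = 23:20 Sep 24, 2007.
The canary is promoted: 23:20 Sep 24, 2007 + 7h30m = 06:50 Sep 25, 2007.
Production rollout completes: 06:50 Sep 25, 2007 + 6h10m = 13:00 Sep 25, 2007.
The release is announced: 13:00 Sep 25, 2007 + 3h30m = 16:30 Sep 25, 2007.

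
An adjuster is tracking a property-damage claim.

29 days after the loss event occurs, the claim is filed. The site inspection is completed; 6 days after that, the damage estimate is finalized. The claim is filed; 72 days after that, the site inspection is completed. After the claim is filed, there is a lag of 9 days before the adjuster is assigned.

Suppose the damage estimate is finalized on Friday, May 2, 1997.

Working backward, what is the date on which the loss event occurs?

The damage estimate is finalized: May 2, 1997.
The site inspection is completed: May 2, 1997 − 6 days = Apr 26, 1997.
The claim is filed: Apr 26, 1997 − 72 days = Feb 13, 1997.
The loss event occurs: Feb 13, 1997 − 29 days = Jan 15, 1997.

Wednesday, January 15, 1997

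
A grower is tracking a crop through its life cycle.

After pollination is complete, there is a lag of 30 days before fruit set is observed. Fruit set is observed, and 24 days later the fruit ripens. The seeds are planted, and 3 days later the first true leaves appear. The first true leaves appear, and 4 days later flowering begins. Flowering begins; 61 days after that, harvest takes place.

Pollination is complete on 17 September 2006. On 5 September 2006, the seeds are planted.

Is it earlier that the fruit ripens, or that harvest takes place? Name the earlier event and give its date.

Pollination is complete: Sep 17, 2006.
Fruit set is observed: Sep 17, 2006 + 30 days = Oct 17, 2006.
The fruit ripens: Oct 17, 2006 + 24 days = Nov 10, 2006.
The seeds are planted: Sep 5, 2006.
The first true leaves appear: Sep 5, 2006 + 3 days = Sep 8, 2006.
Flowering begins: Sep 8, 2006 + 4 days = Sep 12, 2006.
Harvest takes place: Sep 12, 2006 + 61 days = Nov 12, 2006.
Comparing: the fruit ripens on Nov 10, 2006 vs harvest takes place on Nov 12, 2006. Earlier: the fruit ripens.

The fruit ripens — 10 November 2006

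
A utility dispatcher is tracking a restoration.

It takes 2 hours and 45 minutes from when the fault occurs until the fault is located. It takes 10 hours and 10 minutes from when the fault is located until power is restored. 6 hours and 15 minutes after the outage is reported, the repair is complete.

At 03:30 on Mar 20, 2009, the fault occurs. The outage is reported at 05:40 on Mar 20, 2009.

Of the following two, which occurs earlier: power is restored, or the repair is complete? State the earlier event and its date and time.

The repair is complete — 11:55 on Mar 20, 2009

The fault occurs: 03:30 Mar 20, 2009.
The fault is located: 03:30 Mar 20, 2009 + 2h45m = 06:15 Mar 20, 2009.
Power is restored: 06:15 Mar 20, 2009 + 10h10m = 16:25 Mar 20, 2009.
The outage is reported: 05:40 Mar 20, 2009.
The repair is complete: 05:40 Mar 20, 2009 + 6h15m = 11:55 Mar 20, 2009.
Comparing: power is restored at 16:25 Mar 20, 2009 vs the repair is complete at 11:55 Mar 20, 2009. Earlier: the repair is complete.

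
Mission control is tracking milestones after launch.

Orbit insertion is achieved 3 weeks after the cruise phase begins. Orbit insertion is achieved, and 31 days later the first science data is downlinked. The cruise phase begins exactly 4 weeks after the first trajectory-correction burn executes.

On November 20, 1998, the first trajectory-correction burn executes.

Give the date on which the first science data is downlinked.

The first trajectory-correction burn executes: Nov 20, 1998.
The cruise phase begins: Nov 20, 1998 + 4 weeks = Dec 18, 1998.
Orbit insertion is achieved: Dec 18, 1998 + 3 weeks = Jan 8, 1999.
The first science data is downlinked: Jan 8, 1999 + 31 days = Feb 8, 1999.

February 8, 1999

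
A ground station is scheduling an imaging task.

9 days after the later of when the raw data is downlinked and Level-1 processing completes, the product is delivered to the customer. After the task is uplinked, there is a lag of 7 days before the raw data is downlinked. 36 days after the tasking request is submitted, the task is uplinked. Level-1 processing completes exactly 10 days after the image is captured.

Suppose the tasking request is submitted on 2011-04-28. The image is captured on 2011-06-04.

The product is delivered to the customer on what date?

The tasking request is submitted: Apr 28, 2011.
The task is uplinked: Apr 28, 2011 + 36 days = Jun 3, 2011.
The raw data is downlinked: Jun 3, 2011 + 7 days = Jun 10, 2011.
The image is captured: Jun 4, 2011.
Level-1 processing completes: Jun 4, 2011 + 10 days = Jun 14, 2011.
Both prerequisites met — the raw data is downlinked (Jun 10, 2011), Level-1 processing completes (Jun 14, 2011); the later is Jun 14, 2011.
The product is delivered to the customer: Jun 14, 2011 + 9 days = Jun 23, 2011.

2011-06-23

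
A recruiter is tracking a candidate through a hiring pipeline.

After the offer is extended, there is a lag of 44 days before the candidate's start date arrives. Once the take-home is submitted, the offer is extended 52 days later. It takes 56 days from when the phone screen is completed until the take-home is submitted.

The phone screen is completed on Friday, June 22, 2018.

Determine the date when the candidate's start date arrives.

Wednesday, November 21, 2018

The phone screen is completed: Jun 22, 2018.
The take-home is submitted: Jun 22, 2018 + 56 days = Aug 17, 2018.
The offer is extended: Aug 17, 2018 + 52 days = Oct 8, 2018.
The candidate's start date arrives: Oct 8, 2018 + 44 days = Nov 21, 2018.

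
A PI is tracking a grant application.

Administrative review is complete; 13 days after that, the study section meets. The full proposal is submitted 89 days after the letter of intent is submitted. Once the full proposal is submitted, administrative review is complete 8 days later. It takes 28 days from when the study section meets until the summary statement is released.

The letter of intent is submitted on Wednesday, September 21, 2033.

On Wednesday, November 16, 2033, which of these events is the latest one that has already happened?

The letter of intent is submitted: Sep 21, 2033.
The full proposal is submitted: Sep 21, 2033 + 89 days = Dec 19, 2033.
Administrative review is complete: Dec 19, 2033 + 8 days = Dec 27, 2033.
The study section meets: Dec 27, 2033 + 13 days = Jan 9, 2034.
The summary statement is released: Jan 9, 2034 + 28 days = Feb 6, 2034.
Nov 16, 2033 falls between when the letter of intent is submitted (Sep 21, 2033) and when the full proposal is submitted (Dec 19, 2033).

The letter of intent is submitted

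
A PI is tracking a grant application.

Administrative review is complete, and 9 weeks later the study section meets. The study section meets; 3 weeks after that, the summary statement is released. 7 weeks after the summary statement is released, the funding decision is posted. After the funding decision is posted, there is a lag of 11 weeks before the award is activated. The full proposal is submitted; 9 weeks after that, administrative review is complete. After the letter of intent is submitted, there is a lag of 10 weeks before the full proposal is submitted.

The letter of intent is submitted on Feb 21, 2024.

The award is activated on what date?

The letter of intent is submitted: Feb 21, 2024.
The full proposal is submitted: Feb 21, 2024 + 10 weeks = May 1, 2024.
Administrative review is complete: May 1, 2024 + 9 weeks = Jul 3, 2024.
The study section meets: Jul 3, 2024 + 9 weeks = Sep 4, 2024.
The summary statement is released: Sep 4, 2024 + 3 weeks = Sep 25, 2024.
The funding decision is posted: Sep 25, 2024 + 7 weeks = Nov 13, 2024.
The award is activated: Nov 13, 2024 + 11 weeks = Jan 29, 2025.

Jan 29, 2025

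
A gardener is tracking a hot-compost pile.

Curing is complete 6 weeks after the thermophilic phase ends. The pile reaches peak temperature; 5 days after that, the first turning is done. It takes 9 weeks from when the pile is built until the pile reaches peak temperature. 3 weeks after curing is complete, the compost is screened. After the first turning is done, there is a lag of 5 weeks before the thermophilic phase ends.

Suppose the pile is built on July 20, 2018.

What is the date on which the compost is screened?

January 2, 2019

The pile is built: Jul 20, 2018.
The pile reaches peak temperature: Jul 20, 2018 + 9 weeks = Sep 21, 2018.
The first turning is done: Sep 21, 2018 + 5 days = Sep 26, 2018.
The thermophilic phase ends: Sep 26, 2018 + 5 weeks = Oct 31, 2018.
Curing is complete: Oct 31, 2018 + 6 weeks = Dec 12, 2018.
The compost is screened: Dec 12, 2018 + 3 weeks = Jan 2, 2019.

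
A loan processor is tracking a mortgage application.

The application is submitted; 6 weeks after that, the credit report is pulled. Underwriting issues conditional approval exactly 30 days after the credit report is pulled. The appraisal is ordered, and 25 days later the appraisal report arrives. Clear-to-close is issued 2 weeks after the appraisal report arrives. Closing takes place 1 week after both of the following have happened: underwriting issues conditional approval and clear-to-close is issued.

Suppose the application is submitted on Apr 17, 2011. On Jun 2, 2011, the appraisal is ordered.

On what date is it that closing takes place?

The application is submitted: Apr 17, 2011.
The credit report is pulled: Apr 17, 2011 + 6 weeks = May 29, 2011.
Underwriting issues conditional approval: May 29, 2011 + 30 days = Jun 28, 2011.
The appraisal is ordered: Jun 2, 2011.
The appraisal report arrives: Jun 2, 2011 + 25 days = Jun 27, 2011.
Clear-to-close is issued: Jun 27, 2011 + 2 weeks = Jul 11, 2011.
Both prerequisites met — underwriting issues conditional approval (Jun 28, 2011), clear-to-close is issued (Jul 11, 2011); the later is Jul 11, 2011.
Closing takes place: Jul 11, 2011 + 1 week = Jul 18, 2011.

Jul 18, 2011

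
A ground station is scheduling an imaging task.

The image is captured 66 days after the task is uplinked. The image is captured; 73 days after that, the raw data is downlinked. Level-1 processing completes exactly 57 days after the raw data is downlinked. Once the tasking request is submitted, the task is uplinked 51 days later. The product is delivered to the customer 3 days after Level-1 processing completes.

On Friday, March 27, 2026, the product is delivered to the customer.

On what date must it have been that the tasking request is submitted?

The product is delivered to the customer: Mar 27, 2026.
Level-1 processing completes: Mar 27, 2026 − 3 days = Mar 24, 2026.
The raw data is downlinked: Mar 24, 2026 − 57 days = Jan 26, 2026.
The image is captured: Jan 26, 2026 − 73 days = Nov 14, 2025.
The task is uplinked: Nov 14, 2025 − 66 days = Sep 9, 2025.
The tasking request is submitted: Sep 9, 2025 − 51 days = Jul 20, 2025.

Sunday, July 20, 2025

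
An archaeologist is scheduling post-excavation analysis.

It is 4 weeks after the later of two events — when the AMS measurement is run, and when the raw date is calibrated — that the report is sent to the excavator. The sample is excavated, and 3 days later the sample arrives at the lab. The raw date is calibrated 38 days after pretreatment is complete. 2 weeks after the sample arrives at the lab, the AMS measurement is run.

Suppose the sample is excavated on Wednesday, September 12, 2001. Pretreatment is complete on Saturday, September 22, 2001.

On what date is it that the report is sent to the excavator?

The sample is excavated: Sep 12, 2001.
The sample arrives at the lab: Sep 12, 2001 + 3 days = Sep 15, 2001.
The AMS measurement is run: Sep 15, 2001 + 2 weeks = Sep 29, 2001.
Pretreatment is complete: Sep 22, 2001.
The raw date is calibrated: Sep 22, 2001 + 38 days = Oct 30, 2001.
Both prerequisites met — the AMS measurement is run (Sep 29, 2001), the raw date is calibrated (Oct 30, 2001); the later is Oct 30, 2001.
The report is sent to the excavator: Oct 30, 2001 + 4 weeks = Nov 27, 2001.

Tuesday, November 27, 2001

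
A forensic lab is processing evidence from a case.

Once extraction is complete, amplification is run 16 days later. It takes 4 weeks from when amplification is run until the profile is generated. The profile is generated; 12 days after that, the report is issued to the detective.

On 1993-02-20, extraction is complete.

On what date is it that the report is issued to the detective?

1993-04-17

Extraction is complete: Feb 20, 1993.
Amplification is run: Feb 20, 1993 + 16 days = Mar 8, 1993.
The profile is generated: Mar 8, 1993 + 4 weeks = Apr 5, 1993.
The report is issued to the detective: Apr 5, 1993 + 12 days = Apr 17, 1993.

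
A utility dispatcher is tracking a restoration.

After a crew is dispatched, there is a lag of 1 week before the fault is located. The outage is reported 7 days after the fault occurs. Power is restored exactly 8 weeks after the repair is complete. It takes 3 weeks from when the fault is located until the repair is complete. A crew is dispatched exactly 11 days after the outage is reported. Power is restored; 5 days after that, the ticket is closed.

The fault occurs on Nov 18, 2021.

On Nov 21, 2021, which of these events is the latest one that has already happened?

The fault occurs

The fault occurs: Nov 18, 2021.
The outage is reported: Nov 18, 2021 + 7 days = Nov 25, 2021.
A crew is dispatched: Nov 25, 2021 + 11 days = Dec 6, 2021.
The fault is located: Dec 6, 2021 + 1 week = Dec 13, 2021.
The repair is complete: Dec 13, 2021 + 3 weeks = Jan 3, 2022.
Power is restored: Jan 3, 2022 + 8 weeks = Feb 28, 2022.
The ticket is closed: Feb 28, 2022 + 5 days = Mar 5, 2022.
Nov 21, 2021 falls between when the fault occurs (Nov 18, 2021) and when the outage is reported (Nov 25, 2021).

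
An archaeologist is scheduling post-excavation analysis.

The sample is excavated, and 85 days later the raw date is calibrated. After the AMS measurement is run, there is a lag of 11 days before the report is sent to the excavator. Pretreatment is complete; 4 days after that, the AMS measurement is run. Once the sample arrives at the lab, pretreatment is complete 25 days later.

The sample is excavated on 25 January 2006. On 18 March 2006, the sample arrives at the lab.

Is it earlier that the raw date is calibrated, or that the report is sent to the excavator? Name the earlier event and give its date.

The raw date is calibrated — 20 April 2006

The sample is excavated: Jan 25, 2006.
The raw date is calibrated: Jan 25, 2006 + 85 days = Apr 20, 2006.
The sample arrives at the lab: Mar 18, 2006.
Pretreatment is complete: Mar 18, 2006 + 25 days = Apr 12, 2006.
The AMS measurement is run: Apr 12, 2006 + 4 days = Apr 16, 2006.
The report is sent to the excavator: Apr 16, 2006 + 11 days = Apr 27, 2006.
Comparing: the raw date is calibrated on Apr 20, 2006 vs the report is sent to the excavator on Apr 27, 2006. Earlier: the raw date is calibrated.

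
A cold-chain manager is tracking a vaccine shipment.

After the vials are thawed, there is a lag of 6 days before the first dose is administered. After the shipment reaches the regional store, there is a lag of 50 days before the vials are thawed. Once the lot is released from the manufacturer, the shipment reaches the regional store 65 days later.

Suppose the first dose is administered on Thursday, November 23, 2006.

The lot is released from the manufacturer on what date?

The first dose is administered: Nov 23, 2006.
The vials are thawed: Nov 23, 2006 − 6 days = Nov 17, 2006.
The shipment reaches the regional store: Nov 17, 2006 − 50 days = Sep 28, 2006.
The lot is released from the manufacturer: Sep 28, 2006 − 65 days = Jul 25, 2006.

Tuesday, July 25, 2006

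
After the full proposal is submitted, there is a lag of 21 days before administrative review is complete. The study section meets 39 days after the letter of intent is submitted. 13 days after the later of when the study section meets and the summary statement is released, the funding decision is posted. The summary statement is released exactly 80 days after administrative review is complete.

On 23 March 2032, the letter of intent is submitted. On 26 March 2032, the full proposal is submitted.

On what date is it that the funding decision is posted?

18 July 2032

The letter of intent is submitted: Mar 23, 2032.
The study section meets: Mar 23, 2032 + 39 days = May 1, 2032.
The full proposal is submitted: Mar 26, 2032.
Administrative review is complete: Mar 26, 2032 + 21 days = Apr 16, 2032.
The summary statement is released: Apr 16, 2032 + 80 days = Jul 5, 2032.
Both prerequisites met — the study section meets (May 1, 2032), the summary statement is released (Jul 5, 2032); the later is Jul 5, 2032.
The funding decision is posted: Jul 5, 2032 + 13 days = Jul 18, 2032.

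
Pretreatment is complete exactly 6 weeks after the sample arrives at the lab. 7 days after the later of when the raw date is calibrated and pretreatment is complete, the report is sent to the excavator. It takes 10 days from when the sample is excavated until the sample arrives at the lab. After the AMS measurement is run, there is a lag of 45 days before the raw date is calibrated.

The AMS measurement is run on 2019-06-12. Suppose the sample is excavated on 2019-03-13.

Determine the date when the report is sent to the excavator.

2019-08-03

The AMS measurement is run: Jun 12, 2019.
The raw date is calibrated: Jun 12, 2019 + 45 days = Jul 27, 2019.
The sample is excavated: Mar 13, 2019.
The sample arrives at the lab: Mar 13, 2019 + 10 days = Mar 23, 2019.
Pretreatment is complete: Mar 23, 2019 + 6 weeks = May 4, 2019.
Both prerequisites met — the raw date is calibrated (Jul 27, 2019), pretreatment is complete (May 4, 2019); the later is Jul 27, 2019.
The report is sent to the excavator: Jul 27, 2019 + 7 days = Aug 3, 2019.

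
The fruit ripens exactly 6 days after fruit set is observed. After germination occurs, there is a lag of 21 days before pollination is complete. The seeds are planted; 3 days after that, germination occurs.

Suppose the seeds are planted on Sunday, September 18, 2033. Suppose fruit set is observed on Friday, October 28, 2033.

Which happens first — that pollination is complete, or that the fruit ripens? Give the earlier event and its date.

The seeds are planted: Sep 18, 2033.
Germination occurs: Sep 18, 2033 + 3 days = Sep 21, 2033.
Pollination is complete: Sep 21, 2033 + 21 days = Oct 12, 2033.
Fruit set is observed: Oct 28, 2033.
The fruit ripens: Oct 28, 2033 + 6 days = Nov 3, 2033.
Comparing: pollination is complete on Oct 12, 2033 vs the fruit ripens on Nov 3, 2033. Earlier: pollination is complete.

Pollination is complete — Wednesday, October 12, 2033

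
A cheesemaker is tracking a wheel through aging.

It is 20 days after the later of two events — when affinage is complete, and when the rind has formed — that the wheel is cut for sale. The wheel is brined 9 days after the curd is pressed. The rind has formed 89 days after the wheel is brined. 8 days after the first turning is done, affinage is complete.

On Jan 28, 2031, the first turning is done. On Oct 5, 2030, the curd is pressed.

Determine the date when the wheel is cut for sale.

The first turning is done: Jan 28, 2031.
Affinage is complete: Jan 28, 2031 + 8 days = Feb 5, 2031.
The curd is pressed: Oct 5, 2030.
The wheel is brined: Oct 5, 2030 + 9 days = Oct 14, 2030.
The rind has formed: Oct 14, 2030 + 89 days = Jan 11, 2031.
Both prerequisites met — affinage is complete (Feb 5, 2031), the rind has formed (Jan 11, 2031); the later is Feb 5, 2031.
The wheel is cut for sale: Feb 5, 2031 + 20 days = Feb 25, 2031.

Feb 25, 2031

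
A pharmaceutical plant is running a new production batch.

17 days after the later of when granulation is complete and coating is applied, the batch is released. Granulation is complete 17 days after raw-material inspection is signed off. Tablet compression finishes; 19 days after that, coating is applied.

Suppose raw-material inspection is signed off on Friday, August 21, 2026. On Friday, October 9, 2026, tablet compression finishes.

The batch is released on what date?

Raw-material inspection is signed off: Aug 21, 2026.
Granulation is complete: Aug 21, 2026 + 17 days = Sep 7, 2026.
Tablet compression finishes: Oct 9, 2026.
Coating is applied: Oct 9, 2026 + 19 days = Oct 28, 2026.
Both prerequisites met — granulation is complete (Sep 7, 2026), coating is applied (Oct 28, 2026); the later is Oct 28, 2026.
The batch is released: Oct 28, 2026 + 17 days = Nov 14, 2026.

Saturday, November 14, 2026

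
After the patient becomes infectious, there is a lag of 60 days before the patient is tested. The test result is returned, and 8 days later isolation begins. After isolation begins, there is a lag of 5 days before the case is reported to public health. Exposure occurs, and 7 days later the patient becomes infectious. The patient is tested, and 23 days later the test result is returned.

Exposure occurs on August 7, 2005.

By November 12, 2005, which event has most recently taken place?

Exposure occurs: Aug 7, 2005.
The patient becomes infectious: Aug 7, 2005 + 7 days = Aug 14, 2005.
The patient is tested: Aug 14, 2005 + 60 days = Oct 13, 2005.
The test result is returned: Oct 13, 2005 + 23 days = Nov 5, 2005.
Isolation begins: Nov 5, 2005 + 8 days = Nov 13, 2005.
The case is reported to public health: Nov 13, 2005 + 5 days = Nov 18, 2005.
Nov 12, 2005 falls between when the test result is returned (Nov 5, 2005) and when isolation begins (Nov 13, 2005).

The test result is returned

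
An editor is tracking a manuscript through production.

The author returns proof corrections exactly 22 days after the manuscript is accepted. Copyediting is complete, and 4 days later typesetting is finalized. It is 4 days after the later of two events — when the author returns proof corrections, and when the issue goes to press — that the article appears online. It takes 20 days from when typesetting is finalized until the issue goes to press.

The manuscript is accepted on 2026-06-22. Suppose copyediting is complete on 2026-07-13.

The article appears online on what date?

2026-08-10

The manuscript is accepted: Jun 22, 2026.
The author returns proof corrections: Jun 22, 2026 + 22 days = Jul 14, 2026.
Copyediting is complete: Jul 13, 2026.
Typesetting is finalized: Jul 13, 2026 + 4 days = Jul 17, 2026.
The issue goes to press: Jul 17, 2026 + 20 days = Aug 6, 2026.
Both prerequisites met — the author returns proof corrections (Jul 14, 2026), the issue goes to press (Aug 6, 2026); the later is Aug 6, 2026.
The article appears online: Aug 6, 2026 + 4 days = Aug 10, 2026.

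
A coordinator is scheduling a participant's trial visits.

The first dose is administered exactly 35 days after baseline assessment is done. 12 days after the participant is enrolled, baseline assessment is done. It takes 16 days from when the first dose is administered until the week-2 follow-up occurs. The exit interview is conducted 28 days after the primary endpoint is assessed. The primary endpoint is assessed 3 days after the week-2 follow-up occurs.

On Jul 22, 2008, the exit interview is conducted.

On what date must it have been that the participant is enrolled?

The exit interview is conducted: Jul 22, 2008.
The primary endpoint is assessed: Jul 22, 2008 − 28 days = Jun 24, 2008.
The week-2 follow-up occurs: Jun 24, 2008 − 3 days = Jun 21, 2008.
The first dose is administered: Jun 21, 2008 − 16 days = Jun 5, 2008.
Baseline assessment is done: Jun 5, 2008 − 35 days = May 1, 2008.
The participant is enrolled: May 1, 2008 − 12 days = Apr 19, 2008.

Apr 19, 2008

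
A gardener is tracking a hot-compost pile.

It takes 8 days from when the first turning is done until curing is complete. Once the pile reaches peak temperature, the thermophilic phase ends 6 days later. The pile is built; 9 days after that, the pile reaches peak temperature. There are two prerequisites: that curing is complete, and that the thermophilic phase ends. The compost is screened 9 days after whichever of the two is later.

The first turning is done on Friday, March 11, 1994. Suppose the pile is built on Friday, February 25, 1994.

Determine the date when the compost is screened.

Monday, March 28, 1994

The first turning is done: Mar 11, 1994.
Curing is complete: Mar 11, 1994 + 8 days = Mar 19, 1994.
The pile is built: Feb 25, 1994.
The pile reaches peak temperature: Feb 25, 1994 + 9 days = Mar 6, 1994.
The thermophilic phase ends: Mar 6, 1994 + 6 days = Mar 12, 1994.
Both prerequisites met — curing is complete (Mar 19, 1994), the thermophilic phase ends (Mar 12, 1994); the later is Mar 19, 1994.
The compost is screened: Mar 19, 1994 + 9 days = Mar 28, 1994.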